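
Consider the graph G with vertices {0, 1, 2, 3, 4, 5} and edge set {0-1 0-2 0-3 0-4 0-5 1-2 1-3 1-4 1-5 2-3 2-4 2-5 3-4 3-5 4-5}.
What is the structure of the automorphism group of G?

Every vertex has degree 5, so G is the complete graph K_6. Any permutation of the 6 vertices preserves K_6, so Aut(K_6) = S_6 of order 6! = 720.

S_6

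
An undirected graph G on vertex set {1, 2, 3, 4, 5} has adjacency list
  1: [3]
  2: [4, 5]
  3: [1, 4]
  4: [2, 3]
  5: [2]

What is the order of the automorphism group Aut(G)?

2

The degree sequence is [1, 2, 2, 2, 1]; the two degree-1 vertices 1 and 5 are the ends of a path, so G = P_5. A path has exactly one nontrivial symmetry — reversal — giving Aut(G) of order 2.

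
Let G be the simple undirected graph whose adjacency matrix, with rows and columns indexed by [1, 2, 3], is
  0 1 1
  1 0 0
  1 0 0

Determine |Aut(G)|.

The degree sequence is [2, 1, 1]; the two degree-1 vertices 2 and 3 are the ends of a path, so G = P_3. A path has exactly one nontrivial symmetry — reversal — giving Aut(G) of order 2.

2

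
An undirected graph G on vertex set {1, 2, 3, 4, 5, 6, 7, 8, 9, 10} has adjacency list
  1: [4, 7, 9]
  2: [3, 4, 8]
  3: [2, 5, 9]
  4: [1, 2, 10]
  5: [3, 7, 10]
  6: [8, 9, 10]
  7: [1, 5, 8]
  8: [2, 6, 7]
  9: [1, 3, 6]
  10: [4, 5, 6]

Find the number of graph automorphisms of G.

G is 3-regular on 10 vertices with no triangles and no 4-cycles (girth 5): this is the Petersen graph. It is a classical fact that the Petersen graph has automorphism group S_5 (order 120), arising from its description as the Kneser graph K(5,2).

120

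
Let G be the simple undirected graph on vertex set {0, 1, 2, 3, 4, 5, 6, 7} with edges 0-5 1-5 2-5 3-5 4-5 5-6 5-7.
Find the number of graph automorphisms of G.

Vertex 5 has degree 7 and every other vertex has degree 1, so G is the star K_{1,7} with centre 5. Any automorphism fixes the centre and permutes the 7 leaves freely, so Aut(G) ≅ S_7 of order 7! = 5040.

5040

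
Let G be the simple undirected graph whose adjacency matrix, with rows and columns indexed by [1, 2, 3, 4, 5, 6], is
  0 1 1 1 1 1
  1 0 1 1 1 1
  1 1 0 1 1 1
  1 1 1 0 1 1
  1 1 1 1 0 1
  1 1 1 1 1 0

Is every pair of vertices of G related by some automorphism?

Yes

Every vertex has degree 5, so G is the complete graph K_6. Any permutation of the 6 vertices preserves K_6, so Aut(K_6) = S_6 of order 6! = 720. Under this action every vertex can be carried to every other, so G is vertex-transitive.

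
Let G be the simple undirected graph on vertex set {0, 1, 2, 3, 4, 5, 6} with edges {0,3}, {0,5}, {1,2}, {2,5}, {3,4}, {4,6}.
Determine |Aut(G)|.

2

The degree sequence is [2, 1, 2, 2, 2, 2, 1]; the two degree-1 vertices 1 and 6 are the ends of a path, so G = P_7. A path has exactly one nontrivial symmetry — reversal — giving Aut(G) of order 2.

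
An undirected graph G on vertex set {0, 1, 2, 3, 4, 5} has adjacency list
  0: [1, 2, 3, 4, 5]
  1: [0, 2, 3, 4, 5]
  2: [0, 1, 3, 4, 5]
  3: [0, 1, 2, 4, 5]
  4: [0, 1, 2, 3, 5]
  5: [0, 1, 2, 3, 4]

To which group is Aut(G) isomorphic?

All 6 vertices are pairwise adjacent: G = K_6. Any permutation of the 6 vertices preserves K_6, so Aut(K_6) = S_6 of order 6! = 720.

S_6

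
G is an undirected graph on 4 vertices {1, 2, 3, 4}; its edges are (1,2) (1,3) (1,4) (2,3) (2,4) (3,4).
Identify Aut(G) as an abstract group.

All 4 vertices are pairwise adjacent: G = K_4. Any permutation of the 4 vertices preserves K_4, so Aut(K_4) = S_4 of order 4! = 24.

S_4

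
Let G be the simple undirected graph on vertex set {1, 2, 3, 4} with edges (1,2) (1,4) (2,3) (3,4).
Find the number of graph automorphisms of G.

8

Every vertex has degree 2 and the graph is connected, so G is the 4-cycle C_4. C_4 has 4 rotations and 4 reflections, so Aut(C_4) ≅ D_4 of order 8.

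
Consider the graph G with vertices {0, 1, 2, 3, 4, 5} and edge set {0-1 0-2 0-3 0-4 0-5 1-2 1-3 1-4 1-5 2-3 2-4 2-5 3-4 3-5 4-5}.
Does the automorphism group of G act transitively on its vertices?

Every vertex has degree 5, so G is the complete graph K_6. Every bijection on the vertex set is an automorphism of K_6; hence Aut(K_6) ≅ S_6, order 720. This group acts transitively on the 6 vertices.

Yes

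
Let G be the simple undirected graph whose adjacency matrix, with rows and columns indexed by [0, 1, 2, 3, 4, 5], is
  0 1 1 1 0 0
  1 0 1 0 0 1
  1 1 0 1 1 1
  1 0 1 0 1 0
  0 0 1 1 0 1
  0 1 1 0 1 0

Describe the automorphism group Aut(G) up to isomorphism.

Vertex 2 is the unique vertex of degree 5; the remaining 5 vertices each have degree 3 and induce a cycle, so G is the wheel on 6 vertices with hub 2. Every automorphism fixes the hub and acts on the rim 5-cycle, so Aut(G) ≅ Aut(C_5) = D_5 of order 10.

D_5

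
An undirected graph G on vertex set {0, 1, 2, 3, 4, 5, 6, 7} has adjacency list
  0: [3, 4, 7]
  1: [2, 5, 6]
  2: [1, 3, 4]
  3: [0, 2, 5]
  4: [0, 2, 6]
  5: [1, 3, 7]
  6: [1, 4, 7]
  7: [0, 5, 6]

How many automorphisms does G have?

48

G is 3-regular and bipartite on 2^3 = 8 vertices with girth 4; it is the hypercube graph Q_3. Aut(Q_3) consists of the signed permutations of the 3 coordinate axes: 3! permutations times 2^3 sign flips, so |Aut| = 2^3·3! = 48.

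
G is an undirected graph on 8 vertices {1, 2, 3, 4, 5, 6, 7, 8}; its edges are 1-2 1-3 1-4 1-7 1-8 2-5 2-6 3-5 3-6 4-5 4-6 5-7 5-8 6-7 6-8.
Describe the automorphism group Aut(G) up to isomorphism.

S_3 × S_5

The vertices split by degree into {1, 5, 6} (degree 5) and {2, 3, 4, 7, 8} (degree 3); every edge runs between the two parts, so G is the complete bipartite graph K_{3,5}. Automorphisms preserve the bipartition setwise (since the parts differ in size) and act as S_3 × S_5 within it; |Aut| = 720.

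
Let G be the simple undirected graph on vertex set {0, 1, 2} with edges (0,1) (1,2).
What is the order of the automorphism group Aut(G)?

2

The degree sequence is [1, 2, 1]; the two degree-1 vertices 0 and 2 are the ends of a path, so G = P_3. A path has exactly one nontrivial symmetry — reversal — giving Aut(G) of order 2.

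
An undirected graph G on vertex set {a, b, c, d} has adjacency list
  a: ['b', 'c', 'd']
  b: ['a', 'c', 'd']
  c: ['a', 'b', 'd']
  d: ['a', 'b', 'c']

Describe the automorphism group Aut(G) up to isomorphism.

S_4

All 4 vertices are pairwise adjacent: G = K_4. Any permutation of the 4 vertices preserves K_4, so Aut(K_4) = S_4 of order 4! = 24.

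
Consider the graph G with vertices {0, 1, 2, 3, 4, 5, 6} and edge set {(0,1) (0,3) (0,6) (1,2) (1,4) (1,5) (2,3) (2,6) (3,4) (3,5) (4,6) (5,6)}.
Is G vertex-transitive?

Automorphisms preserve degree, but G has vertices of degree 3 and vertices of degree 4; no automorphism maps one to the other, so G is not vertex-transitive.

No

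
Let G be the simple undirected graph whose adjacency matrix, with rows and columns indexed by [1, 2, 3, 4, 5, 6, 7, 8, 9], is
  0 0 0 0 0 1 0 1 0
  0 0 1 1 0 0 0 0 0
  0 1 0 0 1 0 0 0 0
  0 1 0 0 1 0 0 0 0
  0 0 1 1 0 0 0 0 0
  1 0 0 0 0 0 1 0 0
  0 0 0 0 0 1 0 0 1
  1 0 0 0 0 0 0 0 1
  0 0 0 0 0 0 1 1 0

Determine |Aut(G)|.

G has two connected components, {1, 6, 7, 8, 9} and {2, 3, 4, 5}; each is 2-regular, so G = C_5 ⊔ C_4. No automorphism exchanges components of different sizes, hence Aut(G) is the direct product D_4 × D_5, order 80.

80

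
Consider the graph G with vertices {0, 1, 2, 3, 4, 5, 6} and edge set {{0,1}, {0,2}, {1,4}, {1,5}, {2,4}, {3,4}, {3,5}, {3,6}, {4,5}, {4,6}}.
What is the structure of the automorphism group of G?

{e}

The degree sequence is [2, 3, 2, 3, 5, 3, 2]. Checking the degree-preserving permutations of the vertex set shows that none except the identity preserves every edge, so Aut(G) is trivial.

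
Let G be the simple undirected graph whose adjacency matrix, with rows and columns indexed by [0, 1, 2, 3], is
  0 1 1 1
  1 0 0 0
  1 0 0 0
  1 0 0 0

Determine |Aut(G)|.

Vertex 0 has degree 3 and every other vertex has degree 1, so G is the star K_{1,3} with centre 0. The 3 leaves are pairwise interchangeable while the centre is fixed, giving Aut(G) = S_3.

6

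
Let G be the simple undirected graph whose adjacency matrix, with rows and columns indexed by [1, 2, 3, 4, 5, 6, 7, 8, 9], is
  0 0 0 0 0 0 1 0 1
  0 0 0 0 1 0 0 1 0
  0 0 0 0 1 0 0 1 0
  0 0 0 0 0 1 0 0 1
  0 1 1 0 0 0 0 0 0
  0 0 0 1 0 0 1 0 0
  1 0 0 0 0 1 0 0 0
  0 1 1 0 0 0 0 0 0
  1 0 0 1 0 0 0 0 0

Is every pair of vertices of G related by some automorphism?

No

G has two connected components, {1, 4, 6, 7, 9} and {2, 3, 5, 8}; each is 2-regular, so G = C_5 ⊔ C_4. The orbit of 1 under Aut(G) is {1, 4, 6, 7, 9}, which does not contain 2, so G is not vertex-transitive.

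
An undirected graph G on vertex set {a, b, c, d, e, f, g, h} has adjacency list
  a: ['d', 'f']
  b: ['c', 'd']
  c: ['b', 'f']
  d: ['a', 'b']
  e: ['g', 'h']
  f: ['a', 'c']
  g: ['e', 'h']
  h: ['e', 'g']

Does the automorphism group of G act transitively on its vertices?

No

G has two connected components, {a, b, c, d, f} and {e, g, h}; each is 2-regular, so G = C_5 ⊔ C_3. The orbit of a under Aut(G) is {a, b, c, d, f}, which does not contain e, so G is not vertex-transitive.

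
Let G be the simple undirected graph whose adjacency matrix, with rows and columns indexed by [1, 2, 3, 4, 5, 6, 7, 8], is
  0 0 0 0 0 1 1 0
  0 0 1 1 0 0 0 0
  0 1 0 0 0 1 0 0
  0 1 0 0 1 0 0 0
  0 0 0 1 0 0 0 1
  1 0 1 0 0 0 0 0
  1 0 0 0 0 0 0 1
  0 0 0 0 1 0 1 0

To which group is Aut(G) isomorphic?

Every vertex has degree 2 and the graph is connected, so G is the 8-cycle C_8. The automorphisms of the 8-cycle are exactly the symmetries of a regular 8-gon: the dihedral group D_8, |D_8| = 16.

the dihedral group of order 16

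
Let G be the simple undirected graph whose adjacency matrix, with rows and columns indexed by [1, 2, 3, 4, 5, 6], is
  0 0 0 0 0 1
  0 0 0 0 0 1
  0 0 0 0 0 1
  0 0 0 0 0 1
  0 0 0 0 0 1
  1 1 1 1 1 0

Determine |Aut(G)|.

Vertex 6 has degree 5 and every other vertex has degree 1, so G is the star K_{1,5} with centre 6. Any automorphism fixes the centre and permutes the 5 leaves freely, so Aut(G) ≅ S_5 of order 5! = 120.

120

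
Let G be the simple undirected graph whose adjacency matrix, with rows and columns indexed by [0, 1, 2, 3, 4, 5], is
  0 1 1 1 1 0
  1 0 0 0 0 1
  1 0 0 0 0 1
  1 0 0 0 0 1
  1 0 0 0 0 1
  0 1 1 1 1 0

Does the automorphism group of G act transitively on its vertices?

Automorphisms preserve degree, but G has vertices of degree 2 and vertices of degree 4; no automorphism maps one to the other, so G is not vertex-transitive.

No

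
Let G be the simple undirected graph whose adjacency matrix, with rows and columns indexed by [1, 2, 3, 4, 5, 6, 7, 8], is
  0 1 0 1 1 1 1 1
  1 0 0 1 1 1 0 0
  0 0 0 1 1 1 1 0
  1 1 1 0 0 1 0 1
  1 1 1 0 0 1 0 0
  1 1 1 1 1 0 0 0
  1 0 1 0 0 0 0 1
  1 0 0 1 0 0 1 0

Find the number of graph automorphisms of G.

1

Degrees alone do not determine every vertex (e.g. 2 and 3 both have degree 4), but their neighbour-degree multisets differ: N(2) has degrees [4, 5, 5, 6] while N(3) has degrees [3, 4, 5, 5]. Repeating this refinement separates all vertices, so the only automorphism is the identity.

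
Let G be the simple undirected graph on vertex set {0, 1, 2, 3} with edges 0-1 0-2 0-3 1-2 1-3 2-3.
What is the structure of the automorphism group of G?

All 4 vertices are pairwise adjacent: G = K_4. Every bijection on the vertex set is an automorphism of K_4; hence Aut(K_4) ≅ S_4, order 24.

S_4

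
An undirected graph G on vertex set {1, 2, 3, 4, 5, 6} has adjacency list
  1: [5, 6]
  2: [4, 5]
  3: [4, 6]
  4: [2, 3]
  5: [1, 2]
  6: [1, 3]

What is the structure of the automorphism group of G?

the dihedral group of order 12

G is 2-regular and connected on 6 vertices, i.e. the cycle C_6. The automorphisms of the 6-cycle are exactly the symmetries of a regular 6-gon: the dihedral group D_6, |D_6| = 12.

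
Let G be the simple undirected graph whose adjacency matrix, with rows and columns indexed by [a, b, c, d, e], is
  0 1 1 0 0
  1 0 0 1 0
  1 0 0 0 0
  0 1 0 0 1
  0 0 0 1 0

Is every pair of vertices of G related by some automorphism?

Automorphisms preserve degree, but G has vertices of degree 1 and vertices of degree 2; no automorphism maps one to the other, so G is not vertex-transitive.

No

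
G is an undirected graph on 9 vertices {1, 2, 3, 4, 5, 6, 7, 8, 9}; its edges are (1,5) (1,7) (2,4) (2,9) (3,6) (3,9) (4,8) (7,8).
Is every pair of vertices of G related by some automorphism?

Automorphisms preserve degree, but G has vertices of degree 1 and vertices of degree 2; no automorphism maps one to the other, so G is not vertex-transitive.

No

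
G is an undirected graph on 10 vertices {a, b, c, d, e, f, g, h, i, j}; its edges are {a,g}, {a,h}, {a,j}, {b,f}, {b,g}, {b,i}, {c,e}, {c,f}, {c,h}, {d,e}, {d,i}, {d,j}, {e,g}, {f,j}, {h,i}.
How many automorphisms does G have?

G is 3-regular on 10 vertices with no triangles and no 4-cycles (girth 5): this is the Petersen graph. Viewing the Petersen graph as the Kneser graph K(5,2) — vertices are 2-subsets of {1,…,5}, edges join disjoint pairs — its automorphisms are exactly the permutations of the 5-element set, so Aut ≅ S_5 of order 120.

120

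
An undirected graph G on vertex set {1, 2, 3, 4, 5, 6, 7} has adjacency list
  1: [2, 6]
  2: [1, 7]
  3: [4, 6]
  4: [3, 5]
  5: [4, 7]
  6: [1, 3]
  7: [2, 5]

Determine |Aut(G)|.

14

Every vertex has degree 2 and the graph is connected, so G is the 7-cycle C_7. The automorphisms of the 7-cycle are exactly the symmetries of a regular 7-gon: the dihedral group D_7, |D_7| = 14.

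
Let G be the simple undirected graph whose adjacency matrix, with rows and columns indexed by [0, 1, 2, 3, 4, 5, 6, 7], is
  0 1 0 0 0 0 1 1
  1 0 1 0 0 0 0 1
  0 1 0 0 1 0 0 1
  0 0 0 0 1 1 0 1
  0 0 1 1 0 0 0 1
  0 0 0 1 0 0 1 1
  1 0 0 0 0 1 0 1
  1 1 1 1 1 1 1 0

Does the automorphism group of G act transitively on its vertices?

Vertex 7 is the only vertex of degree 7, so every automorphism fixes it; G is not vertex-transitive.

No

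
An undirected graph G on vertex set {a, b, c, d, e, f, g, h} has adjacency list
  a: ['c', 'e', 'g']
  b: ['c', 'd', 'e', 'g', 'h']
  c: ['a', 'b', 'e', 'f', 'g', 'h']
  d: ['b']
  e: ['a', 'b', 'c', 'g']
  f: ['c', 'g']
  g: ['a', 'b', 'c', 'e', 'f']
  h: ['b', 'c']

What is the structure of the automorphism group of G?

The degree sequence is [3, 5, 6, 1, 4, 2, 5, 2]. Checking the degree-preserving permutations of the vertex set shows that none except the identity preserves every edge, so Aut(G) is trivial.

the trivial group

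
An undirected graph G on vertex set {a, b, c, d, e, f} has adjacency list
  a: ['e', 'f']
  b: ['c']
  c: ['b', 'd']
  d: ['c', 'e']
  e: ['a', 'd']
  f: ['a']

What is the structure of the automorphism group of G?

The degree sequence is [2, 1, 2, 2, 2, 1]; the two degree-1 vertices b and f are the ends of a path, so G = P_6. The only nontrivial automorphism of a path is the end-to-end reflection, so Aut(G) ≅ Z_2.

C_2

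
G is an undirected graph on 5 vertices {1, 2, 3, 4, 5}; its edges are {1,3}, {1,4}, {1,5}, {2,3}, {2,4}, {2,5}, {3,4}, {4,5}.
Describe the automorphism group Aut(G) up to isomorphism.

Vertex 4 is the unique vertex of degree 4; the remaining 4 vertices each have degree 3 and induce a cycle, so G is the wheel on 5 vertices with hub 4. Every automorphism fixes the hub and acts on the rim 4-cycle, so Aut(G) ≅ Aut(C_4) = D_4 of order 8.

the dihedral group of order 8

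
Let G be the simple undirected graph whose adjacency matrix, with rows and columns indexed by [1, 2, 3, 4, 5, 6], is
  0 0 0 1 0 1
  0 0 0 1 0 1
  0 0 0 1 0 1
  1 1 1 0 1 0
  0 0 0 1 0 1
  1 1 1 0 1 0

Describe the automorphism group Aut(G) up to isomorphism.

S_4 × S_2

The vertices split by degree into {4, 6} (degree 4) and {1, 2, 3, 5} (degree 2); every edge runs between the two parts, so G is the complete bipartite graph K_{2,4}. The parts have unequal sizes, so no automorphism swaps them; each part is permuted independently, giving S_4 × S_2 of order 4!·2! = 48.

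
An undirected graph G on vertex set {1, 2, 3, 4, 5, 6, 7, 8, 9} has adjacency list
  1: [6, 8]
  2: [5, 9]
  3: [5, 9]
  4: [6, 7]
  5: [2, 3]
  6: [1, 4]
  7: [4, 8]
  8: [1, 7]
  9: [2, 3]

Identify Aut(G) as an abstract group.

G has two connected components, {1, 4, 6, 7, 8} and {2, 3, 5, 9}; each is 2-regular, so G = C_5 ⊔ C_4. No automorphism exchanges components of different sizes, hence Aut(G) is the direct product D_5 × D_4, order 80.

D_5 × D_4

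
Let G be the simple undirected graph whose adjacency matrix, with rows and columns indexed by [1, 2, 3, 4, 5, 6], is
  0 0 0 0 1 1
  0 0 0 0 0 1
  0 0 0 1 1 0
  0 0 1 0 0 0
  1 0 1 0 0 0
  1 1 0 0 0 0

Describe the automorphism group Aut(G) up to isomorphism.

The degree sequence is [2, 1, 2, 1, 2, 2]; the two degree-1 vertices 2 and 4 are the ends of a path, so G = P_6. A path has exactly one nontrivial symmetry — reversal — giving Aut(G) of order 2.

C_2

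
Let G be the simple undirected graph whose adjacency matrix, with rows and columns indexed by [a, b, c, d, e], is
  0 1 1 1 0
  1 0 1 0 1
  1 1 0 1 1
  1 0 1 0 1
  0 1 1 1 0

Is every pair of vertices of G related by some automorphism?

Vertex c is the only vertex of degree 4, so every automorphism fixes it; G is not vertex-transitive.

No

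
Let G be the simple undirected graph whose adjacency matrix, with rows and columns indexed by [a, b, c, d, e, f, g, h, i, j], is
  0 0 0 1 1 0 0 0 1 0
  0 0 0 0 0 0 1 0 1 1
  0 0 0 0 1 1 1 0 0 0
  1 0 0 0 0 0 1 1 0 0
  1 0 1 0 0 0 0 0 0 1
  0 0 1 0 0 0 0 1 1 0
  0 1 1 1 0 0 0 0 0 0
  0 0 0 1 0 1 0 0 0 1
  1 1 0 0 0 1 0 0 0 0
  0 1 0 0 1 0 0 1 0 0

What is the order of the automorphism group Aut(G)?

G is 3-regular on 10 vertices with no triangles and no 4-cycles (girth 5): this is the Petersen graph. Viewing the Petersen graph as the Kneser graph K(5,2) — vertices are 2-subsets of {1,…,5}, edges join disjoint pairs — its automorphisms are exactly the permutations of the 5-element set, so Aut ≅ S_5 of order 120.

120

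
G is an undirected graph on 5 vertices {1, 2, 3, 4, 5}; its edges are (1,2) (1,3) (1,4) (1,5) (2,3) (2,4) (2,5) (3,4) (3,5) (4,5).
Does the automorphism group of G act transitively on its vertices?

Every vertex has degree 4, so G is the complete graph K_5. Every bijection on the vertex set is an automorphism of K_5; hence Aut(K_5) ≅ S_5, order 120. Under this action every vertex can be carried to every other, so G is vertex-transitive.

Yes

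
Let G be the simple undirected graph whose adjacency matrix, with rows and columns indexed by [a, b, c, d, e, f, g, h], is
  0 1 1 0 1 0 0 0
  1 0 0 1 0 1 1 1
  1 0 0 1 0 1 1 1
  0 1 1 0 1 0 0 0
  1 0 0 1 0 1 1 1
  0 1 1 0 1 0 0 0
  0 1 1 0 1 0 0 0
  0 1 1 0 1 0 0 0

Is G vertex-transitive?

Automorphisms preserve degree, but G has vertices of degree 3 and vertices of degree 5; no automorphism maps one to the other, so G is not vertex-transitive.

No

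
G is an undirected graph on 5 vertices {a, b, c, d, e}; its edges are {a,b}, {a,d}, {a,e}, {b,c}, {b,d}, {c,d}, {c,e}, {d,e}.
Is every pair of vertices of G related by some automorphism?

No

Vertex d is the only vertex of degree 4, so every automorphism fixes it; G is not vertex-transitive.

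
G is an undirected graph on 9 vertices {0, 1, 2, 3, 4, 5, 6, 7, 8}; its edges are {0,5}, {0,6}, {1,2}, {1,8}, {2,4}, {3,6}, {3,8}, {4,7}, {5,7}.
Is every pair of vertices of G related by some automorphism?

G is 2-regular and connected on 9 vertices, i.e. the cycle C_9. The automorphisms of the 9-cycle are exactly the symmetries of a regular 9-gon: the dihedral group D_9, |D_9| = 18. Under this action every vertex can be carried to every other, so G is vertex-transitive.

Yes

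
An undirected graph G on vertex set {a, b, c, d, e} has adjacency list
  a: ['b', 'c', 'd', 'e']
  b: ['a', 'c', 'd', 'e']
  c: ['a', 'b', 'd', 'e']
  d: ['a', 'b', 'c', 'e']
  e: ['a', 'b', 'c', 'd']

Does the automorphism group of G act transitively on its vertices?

Yes

All 5 vertices are pairwise adjacent: G = K_5. Any permutation of the 5 vertices preserves K_5, so Aut(K_5) = S_5 of order 5! = 120. Under this action every vertex can be carried to every other, so G is vertex-transitive.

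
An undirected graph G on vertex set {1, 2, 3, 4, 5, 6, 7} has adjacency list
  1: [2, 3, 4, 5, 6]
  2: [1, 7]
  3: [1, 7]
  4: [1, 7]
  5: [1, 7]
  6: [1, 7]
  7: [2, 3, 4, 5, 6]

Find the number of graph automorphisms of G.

240

The vertices split by degree into {1, 7} (degree 5) and {2, 3, 4, 5, 6} (degree 2); every edge runs between the two parts, so G is the complete bipartite graph K_{2,5}. The parts have unequal sizes, so no automorphism swaps them; each part is permuted independently, giving S_5 × S_2 of order 5!·2! = 240.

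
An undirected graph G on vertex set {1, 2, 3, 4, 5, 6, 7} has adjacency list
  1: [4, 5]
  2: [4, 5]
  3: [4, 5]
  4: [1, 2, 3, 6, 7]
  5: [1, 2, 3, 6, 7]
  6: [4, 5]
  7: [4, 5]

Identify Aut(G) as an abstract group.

The vertices split by degree into {4, 5} (degree 5) and {1, 2, 3, 6, 7} (degree 2); every edge runs between the two parts, so G is the complete bipartite graph K_{2,5}. The parts have unequal sizes, so no automorphism swaps them; each part is permuted independently, giving S_2 × S_5 of order 2!·5! = 240.

S_2 × S_5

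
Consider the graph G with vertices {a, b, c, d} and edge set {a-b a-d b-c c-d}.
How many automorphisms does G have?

8

G is 2-regular and bipartite on 2^2 = 4 vertices with girth 4; it is the hypercube graph Q_2. Aut(Q_2) consists of the signed permutations of the 2 coordinate axes: 2! permutations times 2^2 sign flips, so |Aut| = 2^2·2! = 8.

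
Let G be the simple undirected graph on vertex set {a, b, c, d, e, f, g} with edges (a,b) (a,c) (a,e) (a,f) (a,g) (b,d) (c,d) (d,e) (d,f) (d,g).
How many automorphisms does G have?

The vertices split by degree into {a, d} (degree 5) and {b, c, e, f, g} (degree 2); every edge runs between the two parts, so G is the complete bipartite graph K_{2,5}. Automorphisms preserve the bipartition setwise (since the parts differ in size) and act as S_2 × S_5 within it; |Aut| = 240.

240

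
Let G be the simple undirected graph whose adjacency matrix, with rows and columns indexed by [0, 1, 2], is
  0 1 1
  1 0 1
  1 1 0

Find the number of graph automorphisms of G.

6

All 3 vertices are pairwise adjacent: G = K_3. Any permutation of the 3 vertices preserves K_3, so Aut(K_3) = S_3 of order 3! = 6.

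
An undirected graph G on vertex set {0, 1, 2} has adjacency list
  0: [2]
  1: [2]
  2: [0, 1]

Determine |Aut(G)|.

The degree sequence is [1, 1, 2]; the two degree-1 vertices 0 and 1 are the ends of a path, so G = P_3. A path has exactly one nontrivial symmetry — reversal — giving Aut(G) of order 2.

2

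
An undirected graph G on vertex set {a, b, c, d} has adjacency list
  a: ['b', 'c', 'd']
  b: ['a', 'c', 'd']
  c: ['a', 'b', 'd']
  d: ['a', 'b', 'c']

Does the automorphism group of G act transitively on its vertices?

Yes

All 4 vertices are pairwise adjacent: G = K_4. Any permutation of the 4 vertices preserves K_4, so Aut(K_4) = S_4 of order 4! = 24. This group acts transitively on the 4 vertices.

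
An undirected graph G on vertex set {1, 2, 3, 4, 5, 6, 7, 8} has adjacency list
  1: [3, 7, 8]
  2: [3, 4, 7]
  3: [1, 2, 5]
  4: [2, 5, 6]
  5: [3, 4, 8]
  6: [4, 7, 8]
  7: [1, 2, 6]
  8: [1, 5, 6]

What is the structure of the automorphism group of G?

the hyperoctahedral group B_3

G is 3-regular and bipartite on 2^3 = 8 vertices with girth 4; it is the hypercube graph Q_3. The symmetry group of the 3-cube is the hyperoctahedral group B_3 = Z_2 ≀ S_3, of order 2^3·3! = 48.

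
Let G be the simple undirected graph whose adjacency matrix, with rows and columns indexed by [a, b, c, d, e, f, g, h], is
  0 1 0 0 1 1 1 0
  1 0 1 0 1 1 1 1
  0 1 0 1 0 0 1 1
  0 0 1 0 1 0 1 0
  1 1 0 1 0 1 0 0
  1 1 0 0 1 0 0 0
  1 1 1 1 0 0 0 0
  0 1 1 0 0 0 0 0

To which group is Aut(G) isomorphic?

The degree sequence is [4, 6, 4, 3, 4, 3, 4, 2]. Checking the degree-preserving permutations of the vertex set shows that none except the identity preserves every edge, so Aut(G) is trivial.

the trivial group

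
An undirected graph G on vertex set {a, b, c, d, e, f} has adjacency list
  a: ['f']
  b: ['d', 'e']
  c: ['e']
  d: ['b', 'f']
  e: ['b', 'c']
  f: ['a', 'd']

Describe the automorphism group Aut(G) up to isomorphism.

The degree sequence is [1, 2, 1, 2, 2, 2]; the two degree-1 vertices a and c are the ends of a path, so G = P_6. A path has exactly one nontrivial symmetry — reversal — giving Aut(G) of order 2.

C_2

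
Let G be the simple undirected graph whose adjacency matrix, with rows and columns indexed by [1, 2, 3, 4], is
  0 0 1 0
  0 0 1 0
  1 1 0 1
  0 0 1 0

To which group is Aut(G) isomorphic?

Vertex 3 has degree 3 and every other vertex has degree 1, so G is the star K_{1,3} with centre 3. The 3 leaves are pairwise interchangeable while the centre is fixed, giving Aut(G) = S_3.

the symmetric group on 3 letters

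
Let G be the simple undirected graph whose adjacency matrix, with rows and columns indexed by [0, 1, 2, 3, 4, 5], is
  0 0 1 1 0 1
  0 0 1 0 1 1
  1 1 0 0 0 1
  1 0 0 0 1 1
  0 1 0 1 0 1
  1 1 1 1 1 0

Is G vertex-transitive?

No

Vertex 5 is the only vertex of degree 5, so every automorphism fixes it; G is not vertex-transitive.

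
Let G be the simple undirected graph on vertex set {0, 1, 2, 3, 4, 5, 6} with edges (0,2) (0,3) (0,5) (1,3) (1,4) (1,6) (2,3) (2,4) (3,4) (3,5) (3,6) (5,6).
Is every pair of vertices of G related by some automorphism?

Vertex 3 is the only vertex of degree 6, so every automorphism fixes it; G is not vertex-transitive.

No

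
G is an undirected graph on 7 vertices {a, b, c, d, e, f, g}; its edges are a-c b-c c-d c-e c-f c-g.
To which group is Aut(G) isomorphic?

the symmetric group on 6 letters

Vertex c has degree 6 and every other vertex has degree 1, so G is the star K_{1,6} with centre c. Any automorphism fixes the centre and permutes the 6 leaves freely, so Aut(G) ≅ S_6 of order 6! = 720.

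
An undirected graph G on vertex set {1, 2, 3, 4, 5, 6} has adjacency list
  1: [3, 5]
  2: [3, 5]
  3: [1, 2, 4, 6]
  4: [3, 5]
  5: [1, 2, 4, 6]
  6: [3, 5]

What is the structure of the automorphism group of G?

The vertices split by degree into {3, 5} (degree 4) and {1, 2, 4, 6} (degree 2); every edge runs between the two parts, so G is the complete bipartite graph K_{2,4}. Automorphisms preserve the bipartition setwise (since the parts differ in size) and act as S_2 × S_4 within it; |Aut| = 48.

S_2 × S_4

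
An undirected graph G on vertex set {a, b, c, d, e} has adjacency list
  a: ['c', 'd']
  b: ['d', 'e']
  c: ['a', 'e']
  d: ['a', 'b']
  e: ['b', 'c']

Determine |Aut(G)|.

10

Every vertex has degree 2 and the graph is connected, so G is the 5-cycle C_5. The automorphisms of the 5-cycle are exactly the symmetries of a regular 5-gon: the dihedral group D_5, |D_5| = 10.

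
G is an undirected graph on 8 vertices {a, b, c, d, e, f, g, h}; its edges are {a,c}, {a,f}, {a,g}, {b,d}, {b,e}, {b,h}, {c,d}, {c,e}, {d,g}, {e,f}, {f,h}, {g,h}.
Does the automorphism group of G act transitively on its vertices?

Yes

G is 3-regular and bipartite on 2^3 = 8 vertices with girth 4; it is the hypercube graph Q_3. Aut(Q_3) consists of the signed permutations of the 3 coordinate axes: 3! permutations times 2^3 sign flips, so |Aut| = 2^3·3! = 48. This group acts transitively on the 8 vertices.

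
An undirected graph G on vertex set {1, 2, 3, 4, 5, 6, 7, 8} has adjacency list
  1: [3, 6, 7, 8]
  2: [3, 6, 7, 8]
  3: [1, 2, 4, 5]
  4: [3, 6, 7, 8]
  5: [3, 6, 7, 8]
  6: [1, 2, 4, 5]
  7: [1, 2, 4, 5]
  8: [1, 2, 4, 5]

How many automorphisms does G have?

1152

G is 4-regular and bipartite with parts {3, 6, 7, 8} and {1, 2, 4, 5} (each part is independent and every cross-pair is an edge), so G = K_{4,4}. Each part can be permuted independently (S_4 × S_4) and the two equal-size parts can also be swapped, giving (S_4 × S_4) ⋊ Z_2 of order 2·(4!)² = 1152.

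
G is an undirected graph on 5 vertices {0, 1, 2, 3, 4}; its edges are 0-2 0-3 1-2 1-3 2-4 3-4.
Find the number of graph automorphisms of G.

12

The vertices split by degree into {2, 3} (degree 3) and {0, 1, 4} (degree 2); every edge runs between the two parts, so G is the complete bipartite graph K_{2,3}. The parts have unequal sizes, so no automorphism swaps them; each part is permuted independently, giving S_2 × S_3 of order 2!·3! = 12.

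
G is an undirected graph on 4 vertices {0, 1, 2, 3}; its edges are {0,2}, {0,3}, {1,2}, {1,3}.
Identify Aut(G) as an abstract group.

the hyperoctahedral group B_2

G is 2-regular and bipartite on 2^2 = 4 vertices with girth 4; it is the hypercube graph Q_2. The symmetry group of the 2-cube is the hyperoctahedral group B_2 = Z_2 ≀ S_2, of order 2^2·2! = 8.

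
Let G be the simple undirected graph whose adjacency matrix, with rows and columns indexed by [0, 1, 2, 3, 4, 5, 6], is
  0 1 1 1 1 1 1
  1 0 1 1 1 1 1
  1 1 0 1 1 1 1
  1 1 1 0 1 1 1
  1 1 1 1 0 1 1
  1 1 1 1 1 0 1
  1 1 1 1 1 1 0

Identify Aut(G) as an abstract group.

All 7 vertices are pairwise adjacent: G = K_7. Every bijection on the vertex set is an automorphism of K_7; hence Aut(K_7) ≅ S_7, order 5040.

S_7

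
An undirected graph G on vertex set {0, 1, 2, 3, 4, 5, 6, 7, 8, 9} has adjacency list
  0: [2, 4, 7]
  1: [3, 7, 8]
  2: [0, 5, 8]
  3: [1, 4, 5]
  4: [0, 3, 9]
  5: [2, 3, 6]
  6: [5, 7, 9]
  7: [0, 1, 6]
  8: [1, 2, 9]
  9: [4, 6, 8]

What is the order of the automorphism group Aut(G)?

120

G is 3-regular on 10 vertices with no triangles and no 4-cycles (girth 5): this is the Petersen graph. It is a classical fact that the Petersen graph has automorphism group S_5 (order 120), arising from its description as the Kneser graph K(5,2).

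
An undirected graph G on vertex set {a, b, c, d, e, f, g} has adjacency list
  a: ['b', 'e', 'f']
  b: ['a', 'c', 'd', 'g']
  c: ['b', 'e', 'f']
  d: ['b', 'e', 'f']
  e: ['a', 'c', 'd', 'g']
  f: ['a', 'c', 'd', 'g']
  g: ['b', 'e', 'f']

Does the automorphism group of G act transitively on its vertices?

No

Automorphisms preserve degree, but G has vertices of degree 3 and vertices of degree 4; no automorphism maps one to the other, so G is not vertex-transitive.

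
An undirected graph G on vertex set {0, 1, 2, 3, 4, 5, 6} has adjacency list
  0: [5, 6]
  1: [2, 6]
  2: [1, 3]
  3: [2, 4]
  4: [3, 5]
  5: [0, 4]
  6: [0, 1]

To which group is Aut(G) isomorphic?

the dihedral group of order 14

Every vertex has degree 2 and the graph is connected, so G is the 7-cycle C_7. The automorphisms of the 7-cycle are exactly the symmetries of a regular 7-gon: the dihedral group D_7, |D_7| = 14.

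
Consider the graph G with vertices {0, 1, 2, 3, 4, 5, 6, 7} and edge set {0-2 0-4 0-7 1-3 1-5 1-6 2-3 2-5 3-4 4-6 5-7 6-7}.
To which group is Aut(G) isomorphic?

G is 3-regular and bipartite on 2^3 = 8 vertices with girth 4; it is the hypercube graph Q_3. The symmetry group of the 3-cube is the hyperoctahedral group B_3 = Z_2 ≀ S_3, of order 2^3·3! = 48.

Z_2^3 ⋊ S_3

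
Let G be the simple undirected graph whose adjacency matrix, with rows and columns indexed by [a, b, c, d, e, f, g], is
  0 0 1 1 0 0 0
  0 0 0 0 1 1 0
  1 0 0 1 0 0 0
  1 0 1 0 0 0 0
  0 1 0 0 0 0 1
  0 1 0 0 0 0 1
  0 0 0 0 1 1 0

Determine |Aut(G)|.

48

G has two connected components, {b, e, f, g} and {a, c, d}; each is 2-regular, so G = C_4 ⊔ C_3. The components are non-isomorphic (different sizes), so Aut(G) = Aut(C_4) × Aut(C_3) = D_4 × D_3 of order 8·6 = 48.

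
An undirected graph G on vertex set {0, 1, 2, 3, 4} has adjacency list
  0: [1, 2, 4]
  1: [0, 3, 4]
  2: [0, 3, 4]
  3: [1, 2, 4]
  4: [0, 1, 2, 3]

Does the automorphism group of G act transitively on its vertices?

Vertex 4 is the only vertex of degree 4, so every automorphism fixes it; G is not vertex-transitive.

No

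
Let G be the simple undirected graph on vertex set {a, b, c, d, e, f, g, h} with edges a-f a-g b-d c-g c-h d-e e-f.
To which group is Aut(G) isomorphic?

The degree sequence is [2, 1, 2, 2, 2, 2, 2, 1]; the two degree-1 vertices b and h are the ends of a path, so G = P_8. The only nontrivial automorphism of a path is the end-to-end reflection, so Aut(G) ≅ Z_2.

C_2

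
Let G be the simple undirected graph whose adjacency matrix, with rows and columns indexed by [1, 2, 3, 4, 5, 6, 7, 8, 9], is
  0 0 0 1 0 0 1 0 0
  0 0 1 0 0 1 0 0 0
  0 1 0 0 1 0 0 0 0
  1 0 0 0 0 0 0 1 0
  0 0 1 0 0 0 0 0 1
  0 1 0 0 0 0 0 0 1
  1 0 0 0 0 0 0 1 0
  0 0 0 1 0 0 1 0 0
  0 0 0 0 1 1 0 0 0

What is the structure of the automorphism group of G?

D_4 × D_5

G has two connected components, {2, 3, 5, 6, 9} and {1, 4, 7, 8}; each is 2-regular, so G = C_5 ⊔ C_4. No automorphism exchanges components of different sizes, hence Aut(G) is the direct product D_4 × D_5, order 80.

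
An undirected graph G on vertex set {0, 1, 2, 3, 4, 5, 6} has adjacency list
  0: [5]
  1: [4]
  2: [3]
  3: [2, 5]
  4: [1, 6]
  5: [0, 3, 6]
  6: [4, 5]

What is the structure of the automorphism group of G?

The degree sequence is [1, 1, 1, 2, 2, 3, 2]. Checking the degree-preserving permutations of the vertex set shows that none except the identity preserves every edge, so Aut(G) is trivial.

1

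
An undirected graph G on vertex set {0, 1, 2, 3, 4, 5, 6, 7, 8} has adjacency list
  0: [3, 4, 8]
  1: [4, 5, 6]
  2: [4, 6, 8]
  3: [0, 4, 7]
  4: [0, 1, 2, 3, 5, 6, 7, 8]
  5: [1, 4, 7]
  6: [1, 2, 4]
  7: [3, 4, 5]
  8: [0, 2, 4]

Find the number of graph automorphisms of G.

16

Vertex 4 is the unique vertex of degree 8; the remaining 8 vertices each have degree 3 and induce a cycle, so G is the wheel on 9 vertices with hub 4. Every automorphism fixes the hub and acts on the rim 8-cycle, so Aut(G) ≅ Aut(C_8) = D_8 of order 16.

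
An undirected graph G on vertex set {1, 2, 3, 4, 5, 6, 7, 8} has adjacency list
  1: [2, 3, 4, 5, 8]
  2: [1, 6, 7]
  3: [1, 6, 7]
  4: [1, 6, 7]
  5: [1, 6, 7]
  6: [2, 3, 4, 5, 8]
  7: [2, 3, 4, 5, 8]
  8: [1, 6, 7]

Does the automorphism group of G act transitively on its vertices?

Automorphisms preserve degree, but G has vertices of degree 3 and vertices of degree 5; no automorphism maps one to the other, so G is not vertex-transitive.

No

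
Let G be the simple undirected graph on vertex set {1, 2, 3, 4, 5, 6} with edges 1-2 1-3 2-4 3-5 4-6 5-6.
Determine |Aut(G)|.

12

G is 2-regular and connected on 6 vertices, i.e. the cycle C_6. The automorphisms of the 6-cycle are exactly the symmetries of a regular 6-gon: the dihedral group D_6, |D_6| = 12.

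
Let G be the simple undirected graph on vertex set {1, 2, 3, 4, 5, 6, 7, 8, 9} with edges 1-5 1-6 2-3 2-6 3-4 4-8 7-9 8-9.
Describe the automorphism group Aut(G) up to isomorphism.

The degree sequence is [2, 2, 2, 2, 1, 2, 1, 2, 2]; the two degree-1 vertices 5 and 7 are the ends of a path, so G = P_9. The only nontrivial automorphism of a path is the end-to-end reflection, so Aut(G) ≅ Z_2.

C_2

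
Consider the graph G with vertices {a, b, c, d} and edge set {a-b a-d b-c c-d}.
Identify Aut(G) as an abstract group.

G is 2-regular and bipartite on 2^2 = 4 vertices with girth 4; it is the hypercube graph Q_2. The symmetry group of the 2-cube is the hyperoctahedral group B_2 = Z_2 ≀ S_2, of order 2^2·2! = 8.

the hyperoctahedral group B_2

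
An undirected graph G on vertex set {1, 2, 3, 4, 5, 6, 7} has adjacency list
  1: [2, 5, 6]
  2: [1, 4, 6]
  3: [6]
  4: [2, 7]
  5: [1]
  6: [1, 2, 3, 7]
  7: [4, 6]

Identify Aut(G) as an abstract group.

Degrees alone do not determine every vertex (e.g. 1 and 2 both have degree 3), but their neighbour-degree multisets differ: N(1) has degrees [1, 3, 4] while N(2) has degrees [2, 3, 4]. Repeating this refinement separates all vertices, so the only automorphism is the identity.

the trivial group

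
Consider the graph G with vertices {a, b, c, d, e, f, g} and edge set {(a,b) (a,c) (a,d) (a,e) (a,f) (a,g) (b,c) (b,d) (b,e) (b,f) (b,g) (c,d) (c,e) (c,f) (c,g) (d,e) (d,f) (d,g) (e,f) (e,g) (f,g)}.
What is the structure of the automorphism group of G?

Every vertex has degree 6, so G is the complete graph K_7. Every bijection on the vertex set is an automorphism of K_7; hence Aut(K_7) ≅ S_7, order 5040.

the symmetric group on 7 letters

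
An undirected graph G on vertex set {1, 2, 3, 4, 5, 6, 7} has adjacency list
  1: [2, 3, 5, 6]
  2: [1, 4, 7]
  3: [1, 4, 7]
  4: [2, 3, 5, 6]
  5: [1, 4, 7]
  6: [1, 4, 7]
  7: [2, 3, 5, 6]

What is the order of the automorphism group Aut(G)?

144

The vertices split by degree into {1, 4, 7} (degree 4) and {2, 3, 5, 6} (degree 3); every edge runs between the two parts, so G is the complete bipartite graph K_{3,4}. The parts have unequal sizes, so no automorphism swaps them; each part is permuted independently, giving S_3 × S_4 of order 3!·4! = 144.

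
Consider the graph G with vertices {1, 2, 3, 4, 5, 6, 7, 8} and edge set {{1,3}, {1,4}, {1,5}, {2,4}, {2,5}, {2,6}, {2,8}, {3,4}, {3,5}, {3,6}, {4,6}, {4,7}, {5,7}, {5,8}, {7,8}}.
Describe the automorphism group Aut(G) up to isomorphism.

the trivial group

The degree sequence is [3, 4, 4, 5, 5, 3, 3, 3]. Checking the degree-preserving permutations of the vertex set shows that none except the identity preserves every edge, so Aut(G) is trivial.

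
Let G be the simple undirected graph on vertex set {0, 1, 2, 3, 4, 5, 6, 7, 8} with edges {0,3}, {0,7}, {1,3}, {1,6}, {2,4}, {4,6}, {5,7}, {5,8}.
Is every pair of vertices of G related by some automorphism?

No

Automorphisms preserve degree, but G has vertices of degree 1 and vertices of degree 2; no automorphism maps one to the other, so G is not vertex-transitive.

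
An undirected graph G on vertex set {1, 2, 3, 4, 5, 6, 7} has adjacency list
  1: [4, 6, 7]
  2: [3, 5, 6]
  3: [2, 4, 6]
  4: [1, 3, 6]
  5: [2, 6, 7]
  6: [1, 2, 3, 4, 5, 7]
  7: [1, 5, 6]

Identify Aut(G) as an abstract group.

Vertex 6 is the unique vertex of degree 6; the remaining 6 vertices each have degree 3 and induce a cycle, so G is the wheel on 7 vertices with hub 6. With the hub fixed, the remaining symmetry is that of the rim cycle C_6, giving the dihedral group D_6.

D_6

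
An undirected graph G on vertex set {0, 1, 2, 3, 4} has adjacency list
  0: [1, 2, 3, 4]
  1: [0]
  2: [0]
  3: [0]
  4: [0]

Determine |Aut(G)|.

Vertex 0 has degree 4 and every other vertex has degree 1, so G is the star K_{1,4} with centre 0. Any automorphism fixes the centre and permutes the 4 leaves freely, so Aut(G) ≅ S_4 of order 4! = 24.

24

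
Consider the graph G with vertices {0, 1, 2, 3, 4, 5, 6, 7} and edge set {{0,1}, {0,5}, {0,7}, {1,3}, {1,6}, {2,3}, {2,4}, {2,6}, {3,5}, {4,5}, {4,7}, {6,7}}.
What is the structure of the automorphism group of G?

G is 3-regular and bipartite on 2^3 = 8 vertices with girth 4; it is the hypercube graph Q_3. The symmetry group of the 3-cube is the hyperoctahedral group B_3 = Z_2 ≀ S_3, of order 2^3·3! = 48.

Z_2^3 ⋊ S_3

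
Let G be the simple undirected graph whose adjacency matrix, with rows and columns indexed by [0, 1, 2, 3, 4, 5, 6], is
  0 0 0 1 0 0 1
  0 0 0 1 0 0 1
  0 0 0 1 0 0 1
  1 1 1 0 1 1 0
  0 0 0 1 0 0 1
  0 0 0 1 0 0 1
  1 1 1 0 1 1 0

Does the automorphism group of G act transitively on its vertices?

Automorphisms preserve degree, but G has vertices of degree 2 and vertices of degree 5; no automorphism maps one to the other, so G is not vertex-transitive.

No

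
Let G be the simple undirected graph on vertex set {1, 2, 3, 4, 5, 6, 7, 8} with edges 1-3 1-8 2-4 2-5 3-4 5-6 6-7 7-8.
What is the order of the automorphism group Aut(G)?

16

Every vertex has degree 2 and the graph is connected, so G is the 8-cycle C_8. The automorphisms of the 8-cycle are exactly the symmetries of a regular 8-gon: the dihedral group D_8, |D_8| = 16.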